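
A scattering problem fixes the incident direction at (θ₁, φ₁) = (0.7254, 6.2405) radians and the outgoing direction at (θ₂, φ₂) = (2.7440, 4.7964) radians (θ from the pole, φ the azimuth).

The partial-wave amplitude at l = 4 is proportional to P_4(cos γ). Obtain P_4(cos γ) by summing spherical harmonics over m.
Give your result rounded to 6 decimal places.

Expand P_4 via completeness: Σ_{m} conj(Y_{4,m}) at Ω₁ times Y_{4,m} at Ω₂ —
  m=-4: (0.084484, -0.014567) × (0.009391, -0.003280) = (0.000746, -0.000414)  (running Σ = (0.000746, -0.000414))
  m=-3: (0.271239, -0.034925) × (0.016706, 0.064876) = (0.006797, 0.017013)  (running Σ = (0.007543, 0.016599))
  m=-2: (0.428222, -0.036647) × (-0.244788, 0.041521) = (-0.103302, 0.026751)  (running Σ = (-0.095759, 0.043350))
  m=-1: (0.215619, -0.009209) × (-0.041815, -0.496560) = (-0.013589, -0.106683)  (running Σ = (-0.109348, -0.063332))
  m=0: (-0.298880, -0.000000) × (0.295115, 0.000000) = (-0.088204, -0.000000)  (running Σ = (-0.197552, -0.063332))
  m=1: (-0.215619, -0.009209) × (0.041815, -0.496560) = (-0.013589, 0.106683)  (running Σ = (-0.211141, 0.043350))
  m=2: (0.428222, 0.036647) × (-0.244788, -0.041521) = (-0.103302, -0.026751)  (running Σ = (-0.314443, 0.016599))
  m=3: (-0.271239, -0.034925) × (-0.016706, 0.064876) = (0.006797, -0.017013)  (running Σ = (-0.307646, -0.000414))
  m=4: (0.084484, 0.014567) × (0.009391, 0.003280) = (0.000746, 0.000414)  (running Σ = (-0.306901, 0.000000))
Total Σ_m = (-0.306901, 0.000000). Multiply by 1.396263: (-0.428514, 0.000000). P_4(cos γ) = -0.428514

-0.428514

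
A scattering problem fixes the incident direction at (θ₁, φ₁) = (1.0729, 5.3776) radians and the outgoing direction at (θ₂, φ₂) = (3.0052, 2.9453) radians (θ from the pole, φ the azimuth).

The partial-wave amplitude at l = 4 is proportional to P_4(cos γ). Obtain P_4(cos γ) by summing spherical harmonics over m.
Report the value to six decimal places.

Term-by-term m-sum for l=4 (normalisation 4π/9 = 1.396263):
  [-4]  conj(Y_{4,-4})(Ω₁) = (-0.233798, 0.121940) ; Y_{4,-4}(Ω₂) = (0.000107, 0.000107) ; Δ = (-0.000038, -0.000012)
  [-3]  conj(Y_{4,-3})(Ω₁) = (-0.369370, -0.167098) ; Y_{4,-3}(Ω₂) = (0.002592, 0.001731) ; Δ = (-0.000668, -0.001073)
  [-2]  conj(Y_{4,-2})(Ω₁) = (-0.036674, -0.149619) ; Y_{4,-2}(Ω₂) = (0.033545, 0.013890) ; Δ = (0.000848, -0.005528)
  [-1]  conj(Y_{4,-1})(Ω₁) = (-0.171952, 0.219190) ; Y_{4,-1}(Ω₂) = (0.241929, 0.048108) ; Δ = (-0.052145, 0.044756)
  [+0]  conj(Y_{4,0})(Ω₁) = (-0.213866, -0.000000) ; Y_{4,0}(Ω₂) = (0.769320, 0.000000) ; Δ = (-0.164532, -0.000000)
  [+1]  conj(Y_{4,1})(Ω₁) = (0.171952, 0.219190) ; Y_{4,1}(Ω₂) = (-0.241929, 0.048108) ; Δ = (-0.052145, -0.044756)
  [+2]  conj(Y_{4,2})(Ω₁) = (-0.036674, 0.149619) ; Y_{4,2}(Ω₂) = (0.033545, -0.013890) ; Δ = (0.000848, 0.005528)
  [+3]  conj(Y_{4,3})(Ω₁) = (0.369370, -0.167098) ; Y_{4,3}(Ω₂) = (-0.002592, 0.001731) ; Δ = (-0.000668, 0.001073)
  [+4]  conj(Y_{4,4})(Ω₁) = (-0.233798, -0.121940) ; Y_{4,4}(Ω₂) = (0.000107, -0.000107) ; Δ = (-0.000038, 0.000012)
Total Σ_m = (-0.268538, 0.000000). Multiply by 1.396263: (-0.374950, 0.000000). P_4(cos γ) = -0.374950

-0.374950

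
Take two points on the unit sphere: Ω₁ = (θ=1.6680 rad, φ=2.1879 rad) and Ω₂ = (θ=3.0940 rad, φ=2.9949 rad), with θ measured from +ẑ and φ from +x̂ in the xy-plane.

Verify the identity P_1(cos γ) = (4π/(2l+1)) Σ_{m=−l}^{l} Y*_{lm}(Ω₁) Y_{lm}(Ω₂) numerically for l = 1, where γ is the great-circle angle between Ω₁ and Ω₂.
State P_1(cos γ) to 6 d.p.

Expand P_1 via completeness: Σ_{m} conj(Y_{1,m}) at Ω₁ times Y_{1,m} at Ω₂ —
  term(m=-1) = (0.003909, -0.004082)   from Y*(Ω₁)=(-0.198985, 0.280440), Y(Ω₂)=(-0.016260, -0.002403)
  term(m=+0) = (0.023143, 0.000000)   from Y*(Ω₁)=(-0.047419, -0.000000), Y(Ω₂)=(-0.488049, 0.000000)
  term(m=+1) = (0.003909, 0.004082)   from Y*(Ω₁)=(0.198985, 0.280440), Y(Ω₂)=(0.016260, -0.002403)
Accumulated sum (0.030962, 0.000000); after 4π/(2l+1) scaling, (0.129691, 0.000000) ⇒ P_1 = 0.129691

0.129691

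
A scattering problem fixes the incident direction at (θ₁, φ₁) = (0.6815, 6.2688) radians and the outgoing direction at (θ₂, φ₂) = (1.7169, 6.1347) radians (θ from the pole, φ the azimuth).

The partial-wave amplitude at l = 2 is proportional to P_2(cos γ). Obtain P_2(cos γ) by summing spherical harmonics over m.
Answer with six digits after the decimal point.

Summing Y*_{l m}(θ₁,φ₁)·Y_{l m}(θ₂,φ₂) over m ∈ [−2, 2]; prefactor 4π/(2·2+1) = 2.513274:
  m=-2: +0.153229-0.004410i × +0.361537+0.110638i = +0.055886+0.015359i  (running Σ = +0.055886+0.015359i)
  m=-1: +0.377926-0.005437i × -0.110048-0.016462i = -0.041680-0.005623i  (running Σ = +0.014206+0.009736i)
  m=0: +0.255296-0.000000i × -0.295338+0.000000i = -0.075398+0.000000i  (running Σ = -0.061192+0.009736i)
  m=1: -0.377926-0.005437i × +0.110048-0.016462i = -0.041680+0.005623i  (running Σ = -0.102872+0.015359i)
  m=2: +0.153229+0.004410i × +0.361537-0.110638i = +0.055886-0.015359i  (running Σ = -0.046986+0.000000i)
Σ over m = -0.046986+0.000000i; ×(4π/5) → -0.118089+0.000000i. Real part: -0.118089

-0.118089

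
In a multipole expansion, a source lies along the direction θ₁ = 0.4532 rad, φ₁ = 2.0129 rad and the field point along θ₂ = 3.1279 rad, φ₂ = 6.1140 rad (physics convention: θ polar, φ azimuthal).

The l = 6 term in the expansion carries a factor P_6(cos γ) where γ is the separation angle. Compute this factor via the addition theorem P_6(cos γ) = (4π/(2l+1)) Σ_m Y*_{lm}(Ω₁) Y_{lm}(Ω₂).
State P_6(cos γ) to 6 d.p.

Summing Y*_{l m}(θ₁,φ₁)·Y_{l m}(θ₂,φ₂) over m ∈ [−6, 6]; prefactor 4π/(2·6+1) = 0.966644:
  m=-6: Y*=0.00300 - 0.00160j  Y=0.00000 + 0.00000j  product 0.00000 + 0.00000j
  m=-5: Y*=-0.01942 - 0.01445j  Y=-0.00000 - 0.00000j  product 0.00000 + 0.00000j
  m=-4: Y*=-0.02032 + 0.10146j  Y=0.00000 + 0.00000j  product -0.00000 + 0.00000j
  m=-3: Y*=0.28098 - 0.07010j  Y=-0.00001 - 0.00001j  product -0.00000 - 0.00000j
  m=-2: Y*=-0.31707 - 0.38685j  Y=0.00092 + 0.00032j  product -0.00017 - 0.00046j
  m=-1: Y*=-0.16037 + 0.33879j  Y=-0.04444 - 0.00759j  product 0.00970 - 0.01384j
  m=+0: Y*=-0.25061 + 0.00000j  Y=1.01511 + 0.00000j  product -0.25439 + 0.00000j
  m=+1: Y*=0.16037 + 0.33879j  Y=0.04444 - 0.00759j  product 0.00970 + 0.01384j
  m=+2: Y*=-0.31707 + 0.38685j  Y=0.00092 - 0.00032j  product -0.00017 + 0.00046j
  m=+3: Y*=-0.28098 - 0.07010j  Y=0.00001 - 0.00001j  product -0.00000 + 0.00000j
  m=+4: Y*=-0.02032 - 0.10146j  Y=0.00000 - 0.00000j  product -0.00000 - 0.00000j
  m=+5: Y*=0.01942 - 0.01445j  Y=0.00000 - 0.00000j  product 0.00000 - 0.00000j
  m=+6: Y*=0.00300 + 0.00160j  Y=0.00000 - 0.00000j  product 0.00000 - 0.00000j
Total Σ_m = -0.23533 - 0.00000j. Multiply by 0.966644: -0.22748 - 0.00000j. P_6(cos γ) = -0.227485

-0.227485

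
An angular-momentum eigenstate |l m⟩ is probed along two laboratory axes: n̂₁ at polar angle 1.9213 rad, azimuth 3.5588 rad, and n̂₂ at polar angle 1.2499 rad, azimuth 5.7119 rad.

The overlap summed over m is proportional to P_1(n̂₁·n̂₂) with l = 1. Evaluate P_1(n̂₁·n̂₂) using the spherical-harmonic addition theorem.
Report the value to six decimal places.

-0.598451

Expand P_1 via completeness: Σ_{m} conj(Y_{1,m}) at Ω₁ times Y_{1,m} at Ω₂ —
  m=-1: (-0.296655, -0.131485) × (0.275796, 0.177277) = (-0.058507, -0.088853)  (running Σ = (-0.058507, -0.088853))
  m=0: (-0.167772, -0.000000) × (0.154114, 0.000000) = (-0.025856, -0.000000)  (running Σ = (-0.084363, -0.088853))
  m=1: (0.296655, -0.131485) × (-0.275796, 0.177277) = (-0.058507, 0.088853)  (running Σ = (-0.142870, 0.000000))
Σ over m = (-0.142870, 0.000000); ×(4π/3) → (-0.598451, 0.000000). Real part: -0.598451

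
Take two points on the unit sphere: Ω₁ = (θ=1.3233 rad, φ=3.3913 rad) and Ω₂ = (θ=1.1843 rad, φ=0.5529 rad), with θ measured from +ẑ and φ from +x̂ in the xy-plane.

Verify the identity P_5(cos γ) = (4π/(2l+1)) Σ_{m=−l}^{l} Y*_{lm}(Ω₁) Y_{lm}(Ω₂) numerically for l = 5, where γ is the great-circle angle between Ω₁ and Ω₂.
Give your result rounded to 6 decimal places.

0.419695

Expand P_5 via completeness: Σ_{m} conj(Y_{5,m}) at Ω₁ times Y_{5,m} at Ω₂ —
  m=-5: -0.125924-0.377131i × -0.294178-0.116508i = -0.006895+0.125615i  (running Σ = -0.006895+0.125615i)
  m=-4: +0.171964+0.267130i × -0.243439-0.326416i = +0.045333-0.121162i  (running Σ = +0.038438+0.004453i)
  m=-3: +0.106172+0.098735i × -0.006728-0.076343i = +0.006823-0.008770i  (running Σ = +0.045261-0.004317i)
  m=-2: -0.280916-0.153252i × -0.141003+0.281058i = +0.082683-0.057345i  (running Σ = +0.127944-0.061662i)
  m=-1: -0.070842-0.018067i × -0.142704+0.088063i = +0.011700-0.003660i  (running Σ = +0.139645-0.065322i)
  m=0: +0.315895-0.000000i × +0.278864+0.000000i = +0.088092+0.000000i  (running Σ = +0.227736-0.065322i)
  m=1: +0.070842-0.018067i × +0.142704+0.088063i = +0.011700+0.003660i  (running Σ = +0.239437-0.061662i)
  m=2: -0.280916+0.153252i × -0.141003-0.281058i = +0.082683+0.057345i  (running Σ = +0.322120-0.004317i)
  m=3: -0.106172+0.098735i × +0.006728-0.076343i = +0.006823+0.008770i  (running Σ = +0.328943+0.004453i)
  m=4: +0.171964-0.267130i × -0.243439+0.326416i = +0.045333+0.121162i  (running Σ = +0.374276+0.125615i)
  m=5: +0.125924-0.377131i × +0.294178-0.116508i = -0.006895-0.125615i  (running Σ = +0.367381+0.000000i)
Total Σ_m = +0.367381+0.000000i. Multiply by 1.142397: +0.419695+0.000000i. P_5(cos γ) = 0.419695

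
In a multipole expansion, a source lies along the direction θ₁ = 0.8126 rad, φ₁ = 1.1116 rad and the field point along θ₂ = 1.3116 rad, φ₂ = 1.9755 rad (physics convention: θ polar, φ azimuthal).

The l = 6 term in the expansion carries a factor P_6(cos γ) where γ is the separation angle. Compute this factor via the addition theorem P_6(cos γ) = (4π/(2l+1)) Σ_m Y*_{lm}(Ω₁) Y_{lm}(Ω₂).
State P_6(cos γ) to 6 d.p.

Term-by-term m-sum for l=6 (normalisation 4π/13 = 0.966644):
  m=-6: (0.065563, 0.026675) × (0.297925, 0.257827) = (0.012655, 0.024851)  (running Σ = (0.012655, 0.024851))
  m=-5: (0.173777, -0.154016) × (-0.325446, 0.158302) = (-0.032174, 0.077633)  (running Σ = (-0.019519, 0.102484))
  m=-4: (-0.109499, -0.401912) × (0.004147, 0.086293) = (0.034228, -0.011116)  (running Σ = (0.014709, 0.091369))
  m=-3: (-0.370325, -0.072453) × (-0.321763, -0.119897) = (0.110470, 0.067714)  (running Σ = (0.125179, 0.159082))
  m=-2: (0.013909, -0.018205) × (0.008407, -0.008820) = (-0.000044, -0.000276)  (running Σ = (0.125136, 0.158806))
  m=-1: (-0.164750, -0.333199) × (-0.127460, -0.297562) = (-0.078148, 0.091493)  (running Σ = (0.046987, 0.250299))
  m=0: (-0.086275, -0.000000) × (0.038380, 0.000000) = (-0.003311, -0.000000)  (running Σ = (0.043676, 0.250299))
  m=1: (0.164750, -0.333199) × (0.127460, -0.297562) = (-0.078148, -0.091493)  (running Σ = (-0.034472, 0.158806))
  m=2: (0.013909, 0.018205) × (0.008407, 0.008820) = (-0.000044, 0.000276)  (running Σ = (-0.034516, 0.159082))
  m=3: (0.370325, -0.072453) × (0.321763, -0.119897) = (0.110470, -0.067714)  (running Σ = (0.075954, 0.091369))
  m=4: (-0.109499, 0.401912) × (0.004147, -0.086293) = (0.034228, 0.011116)  (running Σ = (0.110183, 0.102484))
  m=5: (-0.173777, -0.154016) × (0.325446, 0.158302) = (-0.032174, -0.077633)  (running Σ = (0.078009, 0.024851))
  m=6: (0.065563, -0.026675) × (0.297925, -0.257827) = (0.012655, -0.024851)  (running Σ = (0.090664, -0.000000))
Σ over m = (0.090664, -0.000000); ×(4π/13) → (0.087640, -0.000000). Real part: 0.087640

0.087640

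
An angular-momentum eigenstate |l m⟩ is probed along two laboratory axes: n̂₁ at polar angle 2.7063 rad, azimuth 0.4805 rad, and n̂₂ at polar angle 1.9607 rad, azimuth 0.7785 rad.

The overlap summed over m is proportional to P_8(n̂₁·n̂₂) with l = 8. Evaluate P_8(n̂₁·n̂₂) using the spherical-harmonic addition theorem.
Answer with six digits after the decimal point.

0.281868

Expand P_8 via completeness: Σ_{m} conj(Y_{8,m}) at Ω₁ times Y_{8,m} at Ω₂ —
  [-8]  conj(Y_{8,-8})(Ω₁) = -0.00039 - 0.00033j ; Y_{8,-8}(Ω₂) = 0.27570 + 0.01523j ; Δ = -0.00010 - 0.00010j
  [-7]  conj(Y_{8,-7})(Ω₁) = 0.00432 + 0.00098j ; Y_{8,-7}(Ω₂) = -0.30508 - 0.33606j ; Δ = -0.00099 - 0.00175j
  [-6]  conj(Y_{8,-6})(Ω₁) = -0.02318 + 0.00613j ; Y_{8,-6}(Ω₂) = -0.01138 + 0.27486j ; Δ = -0.00142 - 0.00644j
  [-5]  conj(Y_{8,-5})(Ω₁) = 0.06780 - 0.06180j ; Y_{8,-5}(Ω₂) = -0.12740 + 0.11891j ; Δ = -0.00129 + 0.01594j
  [-4]  conj(Y_{8,-4})(Ω₁) = -0.08670 + 0.23664j ; Y_{8,-4}(Ω₂) = 0.34642 + 0.00956j ; Δ = -0.03230 + 0.08115j
  [-3]  conj(Y_{8,-3})(Ω₁) = -0.06115 - 0.47033j ; Y_{8,-3}(Ω₂) = 0.01049 + 0.01094j ; Δ = 0.00450 - 0.00560j
  [-2]  conj(Y_{8,-2})(Ω₁) = 0.29377 + 0.42050j ; Y_{8,-2}(Ω₂) = 0.00462 - 0.33499j ; Δ = 0.14222 - 0.09646j
  [-1]  conj(Y_{8,-1})(Ω₁) = -0.05924 - 0.03088j ; Y_{8,-1}(Ω₂) = -0.03638 + 0.03589j ; Δ = 0.00326 - 0.00100j
  [+0]  conj(Y_{8,0})(Ω₁) = -0.47192 + 0.00000j ; Y_{8,0}(Ω₂) = -0.32538 + 0.00000j ; Δ = 0.15355 + 0.00000j
  [+1]  conj(Y_{8,1})(Ω₁) = 0.05924 - 0.03088j ; Y_{8,1}(Ω₂) = 0.03638 + 0.03589j ; Δ = 0.00326 + 0.00100j
  [+2]  conj(Y_{8,2})(Ω₁) = 0.29377 - 0.42050j ; Y_{8,2}(Ω₂) = 0.00462 + 0.33499j ; Δ = 0.14222 + 0.09646j
  [+3]  conj(Y_{8,3})(Ω₁) = 0.06115 - 0.47033j ; Y_{8,3}(Ω₂) = -0.01049 + 0.01094j ; Δ = 0.00450 + 0.00560j
  [+4]  conj(Y_{8,4})(Ω₁) = -0.08670 - 0.23664j ; Y_{8,4}(Ω₂) = 0.34642 - 0.00956j ; Δ = -0.03230 - 0.08115j
  [+5]  conj(Y_{8,5})(Ω₁) = -0.06780 - 0.06180j ; Y_{8,5}(Ω₂) = 0.12740 + 0.11891j ; Δ = -0.00129 - 0.01594j
  [+6]  conj(Y_{8,6})(Ω₁) = -0.02318 - 0.00613j ; Y_{8,6}(Ω₂) = -0.01138 - 0.27486j ; Δ = -0.00142 + 0.00644j
  [+7]  conj(Y_{8,7})(Ω₁) = -0.00432 + 0.00098j ; Y_{8,7}(Ω₂) = 0.30508 - 0.33606j ; Δ = -0.00099 + 0.00175j
  [+8]  conj(Y_{8,8})(Ω₁) = -0.00039 + 0.00033j ; Y_{8,8}(Ω₂) = 0.27570 - 0.01523j ; Δ = -0.00010 + 0.00010j
Σ over m = 0.38132 + 0.00000j; ×(4π/17) → 0.28187 + 0.00000j. Real part: 0.281868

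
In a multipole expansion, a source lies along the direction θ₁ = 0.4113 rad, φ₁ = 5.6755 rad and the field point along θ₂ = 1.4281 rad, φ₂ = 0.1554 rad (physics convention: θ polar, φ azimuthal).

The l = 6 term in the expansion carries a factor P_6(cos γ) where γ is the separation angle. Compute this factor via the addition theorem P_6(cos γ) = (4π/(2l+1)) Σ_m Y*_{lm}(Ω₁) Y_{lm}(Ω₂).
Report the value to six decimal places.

Term-by-term m-sum for l=6 (normalisation 4π/13 = 0.966644):
  term(m=-6) = -0.00012 + 0.00089j   from Y*(Ω₁)=-0.00173 + 0.00095j, Y(Ω₂)=0.27076 - 0.36488j
  term(m=-5) = -0.00277 + 0.00221j   from Y*(Ω₁)=-0.01558 - 0.00161j, Y(Ω₂)=0.16124 - 0.15855j
  term(m=-4) = 0.01993 + 0.00178j   from Y*(Ω₁)=-0.05693 - 0.04902j, Y(Ω₂)=-0.21649 + 0.15508j
  term(m=-3) = 0.03912 + 0.04474j   from Y*(Ω₁)=-0.05944 - 0.23062j, Y(Ω₂)=-0.22290 + 0.11216j
  term(m=-2) = 0.00441 - 0.09885j   from Y*(Ω₁)=0.16614 - 0.44758j, Y(Ω₂)=0.19732 - 0.06338j
  term(m=-1) = 0.08613 - 0.08237j   from Y*(Ω₁)=0.38284 - 0.26626j, Y(Ω₂)=0.25248 - 0.03955j
  term(m=+0) = 0.02596 + 0.00000j   from Y*(Ω₁)=-0.13598 + 0.00000j, Y(Ω₂)=-0.19092 + 0.00000j
  term(m=+1) = 0.08613 + 0.08237j   from Y*(Ω₁)=-0.38284 - 0.26626j, Y(Ω₂)=-0.25248 - 0.03955j
  term(m=+2) = 0.00441 + 0.09885j   from Y*(Ω₁)=0.16614 + 0.44758j, Y(Ω₂)=0.19732 + 0.06338j
  term(m=+3) = 0.03912 - 0.04474j   from Y*(Ω₁)=0.05944 - 0.23062j, Y(Ω₂)=0.22290 + 0.11216j
  term(m=+4) = 0.01993 - 0.00178j   from Y*(Ω₁)=-0.05693 + 0.04902j, Y(Ω₂)=-0.21649 - 0.15508j
  term(m=+5) = -0.00277 - 0.00221j   from Y*(Ω₁)=0.01558 - 0.00161j, Y(Ω₂)=-0.16124 - 0.15855j
  term(m=+6) = -0.00012 - 0.00089j   from Y*(Ω₁)=-0.00173 - 0.00095j, Y(Ω₂)=0.27076 + 0.36488j
Σ over m = 0.31936 + 0.00000j; ×(4π/13) → 0.30870 + 0.00000j. Real part: 0.308705

0.308705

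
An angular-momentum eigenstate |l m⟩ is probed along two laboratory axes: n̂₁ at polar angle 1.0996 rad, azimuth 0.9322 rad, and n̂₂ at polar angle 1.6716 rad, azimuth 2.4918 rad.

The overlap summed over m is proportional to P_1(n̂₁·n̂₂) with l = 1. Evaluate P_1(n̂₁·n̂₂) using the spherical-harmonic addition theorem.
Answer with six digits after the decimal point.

-0.035757

Addition theorem: P_1(cos γ) = (4π/3) Σ_m Y*_{lm}(Ω₁) Y_{lm}(Ω₂), m = −1…1:
  m=-1: Y*=0.18350 + 0.24718j  Y=-0.27369 - 0.20797j  product 0.00118 - 0.10581j
  m=+0: Y*=0.22180 + 0.00000j  Y=-0.04917 + 0.00000j  product -0.01091 + 0.00000j
  m=+1: Y*=-0.18350 + 0.24718j  Y=0.27369 - 0.20797j  product 0.00118 + 0.10581j
Σ over m = -0.00854 + 0.00000j; ×(4π/3) → -0.03576 + 0.00000j. Real part: -0.035757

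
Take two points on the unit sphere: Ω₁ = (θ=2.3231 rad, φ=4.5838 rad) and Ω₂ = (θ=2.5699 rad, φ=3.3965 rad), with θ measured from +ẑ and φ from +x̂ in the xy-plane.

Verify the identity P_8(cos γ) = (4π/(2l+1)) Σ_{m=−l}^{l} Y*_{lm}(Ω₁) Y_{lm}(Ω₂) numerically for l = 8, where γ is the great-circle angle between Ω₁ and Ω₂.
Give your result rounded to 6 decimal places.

0.272159

Summing Y*_{l m}(θ₁,φ₁)·Y_{l m}(θ₂,φ₂) over m ∈ [−8, 8]; prefactor 4π/(2·8+1) = 0.739198:
  [-8]  conj(Y_{8,-8})(Ω₁) = (0.021473, -0.035654) ; Y_{8,-8}(Ω₂) = (-0.001709, -0.003378) ; Δ = (-0.000157, -0.000012)
  [-7]  conj(Y_{8,-7})(Ω₁) = (-0.122063, -0.096839) ; Y_{8,-7}(Ω₂) = (-0.004988, -0.023000) ; Δ = (-0.001618, 0.003291)
  [-6]  conj(Y_{8,-6})(Ω₁) = (-0.245404, 0.238692) ; Y_{8,-6}(Ω₂) = (0.003751, -0.090662) ; Δ = (0.020720, 0.023144)
  [-5]  conj(Y_{8,-5})(Ω₁) = (0.276742, 0.369418) ; Y_{8,-5}(Ω₂) = (0.070436, -0.230754) ; Δ = (0.104737, -0.037839)
  [-4]  conj(Y_{8,-4})(Ω₁) = (0.253699, -0.143363) ; Y_{8,-4}(Ω₂) = (0.229630, -0.373558) ; Δ = (0.004703, -0.127692)
  [-3]  conj(Y_{8,-3})(Ω₁) = (0.055701, 0.137156) ; Y_{8,-3}(Ω₂) = (0.345861, -0.331847) ; Δ = (0.064780, 0.028953)
  [-2]  conj(Y_{8,-2})(Ω₁) = (0.367664, -0.096696) ; Y_{8,-2}(Ω₂) = (0.115342, -0.064490) ; Δ = (0.036171, -0.034864)
  [-1]  conj(Y_{8,-1})(Ω₁) = (-0.003381, -0.026144) ; Y_{8,-1}(Ω₂) = (-0.355352, 0.092596) ; Δ = (0.003622, 0.008977)
  [+0]  conj(Y_{8,0})(Ω₁) = (0.369034, -0.000000) ; Y_{8,0}(Ω₂) = (-0.264833, 0.000000) ; Δ = (-0.097732, 0.000000)
  [+1]  conj(Y_{8,1})(Ω₁) = (0.003381, -0.026144) ; Y_{8,1}(Ω₂) = (0.355352, 0.092596) ; Δ = (0.003622, -0.008977)
  [+2]  conj(Y_{8,2})(Ω₁) = (0.367664, 0.096696) ; Y_{8,2}(Ω₂) = (0.115342, 0.064490) ; Δ = (0.036171, 0.034864)
  [+3]  conj(Y_{8,3})(Ω₁) = (-0.055701, 0.137156) ; Y_{8,3}(Ω₂) = (-0.345861, -0.331847) ; Δ = (0.064780, -0.028953)
  [+4]  conj(Y_{8,4})(Ω₁) = (0.253699, 0.143363) ; Y_{8,4}(Ω₂) = (0.229630, 0.373558) ; Δ = (0.004703, 0.127692)
  [+5]  conj(Y_{8,5})(Ω₁) = (-0.276742, 0.369418) ; Y_{8,5}(Ω₂) = (-0.070436, -0.230754) ; Δ = (0.104737, 0.037839)
  [+6]  conj(Y_{8,6})(Ω₁) = (-0.245404, -0.238692) ; Y_{8,6}(Ω₂) = (0.003751, 0.090662) ; Δ = (0.020720, -0.023144)
  [+7]  conj(Y_{8,7})(Ω₁) = (0.122063, -0.096839) ; Y_{8,7}(Ω₂) = (0.004988, -0.023000) ; Δ = (-0.001618, -0.003291)
  [+8]  conj(Y_{8,8})(Ω₁) = (0.021473, 0.035654) ; Y_{8,8}(Ω₂) = (-0.001709, 0.003378) ; Δ = (-0.000157, 0.000012)
Σ over m = (0.368182, -0.000000); ×(4π/17) → (0.272159, -0.000000). Real part: 0.272159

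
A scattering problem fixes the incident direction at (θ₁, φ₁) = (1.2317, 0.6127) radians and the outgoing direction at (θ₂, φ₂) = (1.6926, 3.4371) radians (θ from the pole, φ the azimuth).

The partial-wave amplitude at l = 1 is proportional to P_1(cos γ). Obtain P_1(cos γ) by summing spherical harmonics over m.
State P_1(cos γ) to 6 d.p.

Summing Y*_{l m}(θ₁,φ₁)·Y_{l m}(θ₂,φ₂) over m ∈ [−1, 1]; prefactor 4π/(2·1+1) = 4.188790:
  m=-1: +0.266553+0.187372i × -0.328070+0.099871i = -0.106161-0.034850i  (running Σ = -0.106161-0.034850i)
  m=0: +0.162526-0.000000i × -0.059367+0.000000i = -0.009649+0.000000i  (running Σ = -0.115810-0.034850i)
  m=1: -0.266553+0.187372i × +0.328070+0.099871i = -0.106161+0.034850i  (running Σ = -0.221971+0.000000i)
Σ over m = -0.221971+0.000000i; ×(4π/3) → -0.929789+0.000000i. Real part: -0.929789

-0.929789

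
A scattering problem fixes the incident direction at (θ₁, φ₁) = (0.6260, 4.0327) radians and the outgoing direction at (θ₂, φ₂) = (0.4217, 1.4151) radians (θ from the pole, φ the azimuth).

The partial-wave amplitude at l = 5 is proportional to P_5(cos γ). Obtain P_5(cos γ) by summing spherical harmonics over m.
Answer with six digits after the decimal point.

0.016233

Expand P_5 via completeness: Σ_{m} conj(Y_{5,m}) at Ω₁ times Y_{5,m} at Ω₂ —
  m=-5: Y*=+0.008141+0.030996i  Y=+0.003744-0.003796i  product +0.000148+0.000085i
  m=-4: Y*=-0.127823-0.057518i  Y=+0.030531+0.021925i  product -0.002641-0.004559i
  m=-3: Y*=+0.304892-0.154212i  Y=-0.069351+0.137516i  product +0.000062+0.052622i
  m=-2: Y*=-0.095983+0.447209i  Y=-0.369261-0.118852i  product +0.088594-0.153729i
  m=-1: Y*=-0.101758-0.125915i  Y=+0.079250-0.504882i  product -0.071637+0.041397i
  m=+0: Y*=-0.360121-0.000000i  Y=+0.041217+0.000000i  product -0.014843-0.000000i
  m=+1: Y*=+0.101758-0.125915i  Y=-0.079250-0.504882i  product -0.071637-0.041397i
  m=+2: Y*=-0.095983-0.447209i  Y=-0.369261+0.118852i  product +0.088594+0.153729i
  m=+3: Y*=-0.304892-0.154212i  Y=+0.069351+0.137516i  product +0.000062-0.052622i
  m=+4: Y*=-0.127823+0.057518i  Y=+0.030531-0.021925i  product -0.002641+0.004559i
  m=+5: Y*=-0.008141+0.030996i  Y=-0.003744-0.003796i  product +0.000148-0.000085i
Σ over m = +0.014209+0.000000i; ×(4π/11) → +0.016233+0.000000i. Real part: 0.016233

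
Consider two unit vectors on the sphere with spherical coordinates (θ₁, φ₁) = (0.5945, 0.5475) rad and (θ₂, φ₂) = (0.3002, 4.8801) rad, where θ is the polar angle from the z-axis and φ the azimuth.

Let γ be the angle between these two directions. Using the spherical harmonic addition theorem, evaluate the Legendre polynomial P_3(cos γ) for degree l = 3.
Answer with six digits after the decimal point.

-0.122514

Term-by-term m-sum for l=3 (normalisation 4π/7 = 1.795196):
  m=-3: -0.005252+0.073120i × -0.005202-0.009452i = +0.000718-0.000331i  (running Σ = +0.000718-0.000331i)
  m=-2: +0.121656+0.236096i × -0.080613+0.028101i = -0.016442-0.015614i  (running Σ = -0.015723-0.015945i)
  m=-1: +0.375790+0.229108i × +0.056836+0.335710i = -0.055556+0.139178i  (running Σ = -0.071279+0.123234i)
  m=0: +0.133389-0.000000i × +0.557109+0.000000i = +0.074312+0.000000i  (running Σ = +0.003033+0.123234i)
  m=1: -0.375790+0.229108i × -0.056836+0.335710i = -0.055556-0.139178i  (running Σ = -0.052522-0.015945i)
  m=2: +0.121656-0.236096i × -0.080613-0.028101i = -0.016442+0.015614i  (running Σ = -0.068964-0.000331i)
  m=3: +0.005252+0.073120i × +0.005202-0.009452i = +0.000718+0.000331i  (running Σ = -0.068245-0.000000i)
Accumulated sum -0.068245-0.000000i; after 4π/(2l+1) scaling, -0.122514-0.000000i ⇒ P_3 = -0.122514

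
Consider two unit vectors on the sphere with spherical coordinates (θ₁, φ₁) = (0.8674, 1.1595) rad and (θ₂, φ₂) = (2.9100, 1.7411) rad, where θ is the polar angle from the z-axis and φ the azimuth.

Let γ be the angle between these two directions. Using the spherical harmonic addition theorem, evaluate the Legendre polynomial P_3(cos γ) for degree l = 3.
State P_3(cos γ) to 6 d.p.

Addition theorem: P_3(cos γ) = (4π/7) Σ_m Y*_{lm}(Ω₁) Y_{lm}(Ω₂), m = −3…3:
  m=-3: (-0.174669, -0.061180) × (0.002467, 0.004401) = (-0.000162, -0.000920)  (running Σ = (-0.000162, -0.000920))
  m=-2: (-0.261570, 0.281789) × (0.049393, -0.017506) = (-0.007987, 0.018498)  (running Σ = (-0.008148, 0.017578))
  m=-1: (0.107588, 0.246664) × (-0.046976, -0.273166) = (0.062326, -0.040977)  (running Σ = (0.054177, -0.023399))
  m=0: (-0.219210, -0.000000) × (-0.630751, 0.000000) = (0.138267, 0.000000)  (running Σ = (0.192444, -0.023399))
  m=1: (-0.107588, 0.246664) × (0.046976, -0.273166) = (0.062326, 0.040977)  (running Σ = (0.254770, 0.017578))
  m=2: (-0.261570, -0.281789) × (0.049393, 0.017506) = (-0.007987, -0.018498)  (running Σ = (0.246784, -0.000920))
  m=3: (0.174669, -0.061180) × (-0.002467, 0.004401) = (-0.000162, 0.000920)  (running Σ = (0.246622, 0.000000))
Total Σ_m = (0.246622, 0.000000). Multiply by 1.795196: (0.442735, 0.000000). P_3(cos γ) = 0.442735

0.442735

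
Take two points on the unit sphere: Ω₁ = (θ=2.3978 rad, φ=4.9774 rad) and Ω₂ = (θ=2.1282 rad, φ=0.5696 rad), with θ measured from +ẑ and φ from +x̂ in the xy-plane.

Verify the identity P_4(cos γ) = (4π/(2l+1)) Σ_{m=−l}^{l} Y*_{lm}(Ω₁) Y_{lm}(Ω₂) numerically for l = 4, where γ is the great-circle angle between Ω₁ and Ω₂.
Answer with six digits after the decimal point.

0.208173

Addition theorem: P_4(cos γ) = (4π/9) Σ_m Y*_{lm}(Ω₁) Y_{lm}(Ω₂), m = −4…4:
  term(m=-4) = +0.007369-0.020035i   from Y*(Ω₁)=+0.045465+0.081137i, Y(Ω₂)=-0.149192-0.174418i
  term(m=-3) = +0.091612+0.070665i   from Y*(Ω₁)=+0.204112-0.200217i, Y(Ω₂)=+0.055668+0.400813i
  term(m=-2) = -0.081080+0.056569i   from Y*(Ω₁)=-0.369287-0.216382i, Y(Ω₂)=+0.096625-0.209802i
  term(m=-1) = +0.012364+0.039329i   from Y*(Ω₁)=-0.048831+0.179927i, Y(Ω₂)=+0.186218-0.119255i
  term(m=+0) = +0.088564+0.000000i   from Y*(Ω₁)=-0.315428-0.000000i, Y(Ω₂)=-0.280774+0.000000i
  term(m=+1) = +0.012364-0.039329i   from Y*(Ω₁)=+0.048831+0.179927i, Y(Ω₂)=-0.186218-0.119255i
  term(m=+2) = -0.081080-0.056569i   from Y*(Ω₁)=-0.369287+0.216382i, Y(Ω₂)=+0.096625+0.209802i
  term(m=+3) = +0.091612-0.070665i   from Y*(Ω₁)=-0.204112-0.200217i, Y(Ω₂)=-0.055668+0.400813i
  term(m=+4) = +0.007369+0.020035i   from Y*(Ω₁)=+0.045465-0.081137i, Y(Ω₂)=-0.149192+0.174418i
Σ over m = +0.149093-0.000000i; ×(4π/9) → +0.208173-0.000000i. Real part: 0.208173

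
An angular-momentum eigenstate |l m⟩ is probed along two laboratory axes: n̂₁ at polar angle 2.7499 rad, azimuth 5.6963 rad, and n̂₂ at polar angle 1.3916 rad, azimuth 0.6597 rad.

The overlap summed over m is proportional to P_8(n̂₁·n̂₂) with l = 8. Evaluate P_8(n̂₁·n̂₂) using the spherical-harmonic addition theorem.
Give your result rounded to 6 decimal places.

Addition theorem: P_8(cos γ) = (4π/17) Σ_m Y*_{lm}(Ω₁) Y_{lm}(Ω₂), m = −8…8:
  m=-8: Y*=-0.000004+0.000232i  Y=+0.242617+0.382535i  product -0.000090+0.000055i
  m=-7: Y*=+0.001279-0.001853i  Y=-0.030967+0.326750i  product +0.000566+0.000475i
  m=-6: Y*=-0.012784+0.005102i  Y=+0.122459-0.130352i  product -0.000900+0.002291i
  m=-5: Y*=+0.058525+0.012301i  Y=+0.333235-0.052720i  product +0.020151+0.001014i
  m=-4: Y*=-0.132074-0.134379i  Y=-0.066584-0.036617i  product +0.003873+0.013784i
  m=-3: Y*=+0.078407+0.408000i  Y=-0.130352-0.301311i  product +0.112715-0.076809i
  m=-2: Y*=+0.217794-0.519434i  Y=-0.007098+0.027635i  product +0.012809+0.009706i
  m=-1: Y*=-0.206953+0.137635i  Y=-0.253846+0.196889i  product +0.025435-0.075685i
  m=+0: Y*=-0.413536-0.000000i  Y=+0.014417+0.000000i  product -0.005962-0.000000i
  m=+1: Y*=+0.206953+0.137635i  Y=+0.253846+0.196889i  product +0.025435+0.075685i
  m=+2: Y*=+0.217794+0.519434i  Y=-0.007098-0.027635i  product +0.012809-0.009706i
  m=+3: Y*=-0.078407+0.408000i  Y=+0.130352-0.301311i  product +0.112715+0.076809i
  m=+4: Y*=-0.132074+0.134379i  Y=-0.066584+0.036617i  product +0.003873-0.013784i
  m=+5: Y*=-0.058525+0.012301i  Y=-0.333235-0.052720i  product +0.020151-0.001014i
  m=+6: Y*=-0.012784-0.005102i  Y=+0.122459+0.130352i  product -0.000900-0.002291i
  m=+7: Y*=-0.001279-0.001853i  Y=+0.030967+0.326750i  product +0.000566-0.000475i
  m=+8: Y*=-0.000004-0.000232i  Y=+0.242617-0.382535i  product -0.000090-0.000055i
Total Σ_m = +0.343155-0.000000i. Multiply by 0.739198: +0.253660-0.000000i. P_8(cos γ) = 0.253660

0.253660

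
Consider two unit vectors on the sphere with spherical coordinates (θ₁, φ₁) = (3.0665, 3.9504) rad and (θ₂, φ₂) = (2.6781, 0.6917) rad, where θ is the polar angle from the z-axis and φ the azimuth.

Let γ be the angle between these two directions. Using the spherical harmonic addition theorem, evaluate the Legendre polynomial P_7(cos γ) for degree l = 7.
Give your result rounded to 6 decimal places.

-0.404001

Term-by-term m-sum for l=7 (normalisation 4π/15 = 0.837758):
  m=-7: (-0.000000, 0.000000) × (0.000231, 0.001770) = (-0.000000, -0.000000)  (running Σ = (-0.000000, -0.000000))
  m=-6: (-0.000000, 0.000000) × (0.007123, -0.011307) = (0.000000, 0.000000)  (running Σ = (0.000000, 0.000000))
  m=-5: (0.000006, 0.000008) × (-0.058547, 0.019201) = (-0.000001, -0.000000)  (running Σ = (-0.000001, -0.000000))
  m=-4: (0.000229, 0.000022) × (0.180632, 0.071058) = (0.000040, 0.000020)  (running Σ = (0.000039, 0.000020))
  m=-3: (0.002778, -0.002413) × (-0.199391, -0.361279) = (-0.001426, -0.000523)  (running Σ = (-0.001386, -0.000503))
  m=-2: (0.001932, -0.041239) × (-0.096592, 0.509396) = (0.020820, 0.004968)  (running Σ = (0.019434, 0.004465))
  m=-1: (-0.203763, -0.213534) × (0.129071, -0.106896) = (-0.049126, -0.005779)  (running Σ = (-0.029692, -0.001315))
  m=0: (-1.007965, -0.000000) × (0.419516, 0.000000) = (-0.422857, -0.000000)  (running Σ = (-0.452549, -0.001315))
  m=1: (0.203763, -0.213534) × (-0.129071, -0.106896) = (-0.049126, 0.005779)  (running Σ = (-0.501675, 0.004465))
  m=2: (0.001932, 0.041239) × (-0.096592, -0.509396) = (0.020820, -0.004968)  (running Σ = (-0.480855, -0.000503))
  m=3: (-0.002778, -0.002413) × (0.199391, -0.361279) = (-0.001426, 0.000523)  (running Σ = (-0.482280, 0.000020))
  m=4: (0.000229, -0.000022) × (0.180632, -0.071058) = (0.000040, -0.000020)  (running Σ = (-0.482240, -0.000000))
  m=5: (-0.000006, 0.000008) × (0.058547, 0.019201) = (-0.000001, 0.000000)  (running Σ = (-0.482241, 0.000000))
  m=6: (-0.000000, -0.000000) × (0.007123, 0.011307) = (0.000000, -0.000000)  (running Σ = (-0.482241, -0.000000))
  m=7: (0.000000, 0.000000) × (-0.000231, 0.001770) = (-0.000000, 0.000000)  (running Σ = (-0.482241, 0.000000))
Total Σ_m = (-0.482241, 0.000000). Multiply by 0.837758: (-0.404001, 0.000000). P_7(cos γ) = -0.404001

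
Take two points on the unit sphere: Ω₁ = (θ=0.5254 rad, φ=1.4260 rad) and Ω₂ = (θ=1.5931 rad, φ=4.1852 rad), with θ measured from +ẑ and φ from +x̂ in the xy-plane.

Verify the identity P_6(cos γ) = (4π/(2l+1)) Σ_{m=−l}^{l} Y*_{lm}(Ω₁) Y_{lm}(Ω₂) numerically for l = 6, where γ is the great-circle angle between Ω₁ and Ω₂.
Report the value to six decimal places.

0.329887

Expand P_6 via completeness: Σ_{m} conj(Y_{6,m}) at Ω₁ times Y_{6,m} at Ω₂ —
  m=-6: (-0.004966, 0.005872) × (0.482252, 0.010390) = (-0.002456, 0.002780)  (running Σ = (-0.002456, 0.002780))
  m=-5: (0.030437, 0.034426) × (0.018055, 0.032610) = (-0.000573, 0.001614)  (running Σ = (-0.003029, 0.004394))
  m=-4: (0.136671, -0.089383) × (0.181628, -0.304409) = (-0.002386, -0.057838)  (running Σ = (-0.005415, -0.053444))
  m=-3: (-0.156587, -0.337513) × (0.043467, 0.000468) = (-0.006648, -0.014744)  (running Σ = (-0.012063, -0.068188))
  m=-2: (-0.472176, 0.140694) × (-0.159300, -0.280549) = (0.114689, 0.110056)  (running Σ = (0.102626, 0.041868))
  m=-1: (0.026622, 0.182573) × (0.023038, -0.039573) = (0.007838, 0.003153)  (running Σ = (0.110465, 0.045021))
  m=0: (-0.382605, -0.000000) × (-0.314531, 0.000000) = (0.120341, 0.000000)  (running Σ = (0.230806, 0.045021))
  m=1: (-0.026622, 0.182573) × (-0.023038, -0.039573) = (0.007838, -0.003153)  (running Σ = (0.238644, 0.041868))
  m=2: (-0.472176, -0.140694) × (-0.159300, 0.280549) = (0.114689, -0.110056)  (running Σ = (0.353334, -0.068188))
  m=3: (0.156587, -0.337513) × (-0.043467, 0.000468) = (-0.006648, 0.014744)  (running Σ = (0.346685, -0.053444))
  m=4: (0.136671, 0.089383) × (0.181628, 0.304409) = (-0.002386, 0.057838)  (running Σ = (0.344299, 0.004394))
  m=5: (-0.030437, 0.034426) × (-0.018055, 0.032610) = (-0.000573, -0.001614)  (running Σ = (0.343726, 0.002780))
  m=6: (-0.004966, -0.005872) × (0.482252, -0.010390) = (-0.002456, -0.002780)  (running Σ = (0.341270, 0.000000))
Σ over m = (0.341270, 0.000000); ×(4π/13) → (0.329887, 0.000000). Real part: 0.329887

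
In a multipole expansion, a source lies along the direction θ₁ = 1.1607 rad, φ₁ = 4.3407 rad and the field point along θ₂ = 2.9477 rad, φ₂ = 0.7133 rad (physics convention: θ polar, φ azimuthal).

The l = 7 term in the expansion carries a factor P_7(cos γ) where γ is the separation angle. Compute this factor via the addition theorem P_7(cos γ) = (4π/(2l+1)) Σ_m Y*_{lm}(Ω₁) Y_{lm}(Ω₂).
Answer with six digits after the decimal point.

Summing Y*_{l m}(θ₁,φ₁)·Y_{l m}(θ₂,φ₂) over m ∈ [−7, 7]; prefactor 4π/(2·7+1) = 0.837758:
  m=-7: Y*=(0.140208, -0.234025)  Y=(0.000001, 0.000005)  product (0.000001, 0.000000)
  m=-6: Y*=(0.271853, 0.350759)  Y=(0.000039, -0.000085)  product (0.000041, -0.000009)
  m=-5: Y*=(-0.243419, 0.072016)  Y=(-0.001023, 0.000463)  product (0.000216, -0.000186)
  m=-4: Y*=(-0.016218, 0.192521)  Y=(0.009056, 0.002687)  product (-0.000664, 0.001700)
  m=-3: Y*=(-0.297143, -0.145642)  Y=(-0.030718, -0.048019)  product (0.002134, 0.018742)
  m=-2: Y*=(-0.043558, 0.040043)  Y=(-0.034124, 0.235006)  product (-0.007924, -0.011603)
  m=-1: Y*=(-0.120733, -0.309726)  Y=(0.456327, -0.394852)  product (-0.177390, -0.093664)
  m=+0: Y*=(-0.019477, -0.000000)  Y=(-0.588143, 0.000000)  product (0.011455, 0.000000)
  m=+1: Y*=(0.120733, -0.309726)  Y=(-0.456327, -0.394852)  product (-0.177390, 0.093664)
  m=+2: Y*=(-0.043558, -0.040043)  Y=(-0.034124, -0.235006)  product (-0.007924, 0.011603)
  m=+3: Y*=(0.297143, -0.145642)  Y=(0.030718, -0.048019)  product (0.002134, -0.018742)
  m=+4: Y*=(-0.016218, -0.192521)  Y=(0.009056, -0.002687)  product (-0.000664, -0.001700)
  m=+5: Y*=(0.243419, 0.072016)  Y=(0.001023, 0.000463)  product (0.000216, 0.000186)
  m=+6: Y*=(0.271853, -0.350759)  Y=(0.000039, 0.000085)  product (0.000041, 0.000009)
  m=+7: Y*=(-0.140208, -0.234025)  Y=(-0.000001, 0.000005)  product (0.000001, -0.000000)
Accumulated sum (-0.355718, 0.000000); after 4π/(2l+1) scaling, (-0.298006, 0.000000) ⇒ P_7 = -0.298006

-0.298006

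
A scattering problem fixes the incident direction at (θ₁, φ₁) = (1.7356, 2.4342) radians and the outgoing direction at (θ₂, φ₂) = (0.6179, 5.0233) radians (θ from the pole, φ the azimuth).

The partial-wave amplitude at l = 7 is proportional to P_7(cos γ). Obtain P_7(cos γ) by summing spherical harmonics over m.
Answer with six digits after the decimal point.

-0.311921

Expand P_7 via completeness: Σ_{m} conj(Y_{7,m}) at Ω₁ times Y_{7,m} at Ω₂ —
  m=-7: (-0.107753, -0.441540) × (-0.009004, 0.006234) = (0.003723, 0.003304)  (running Σ = (0.003723, 0.003304))
  m=-6: (0.127592, -0.252410) × (0.016743, 0.055167) = (0.016061, 0.002813)  (running Σ = (0.019784, 0.006116))
  m=-5: (-0.205623, 0.085816) × (0.182834, 0.002970) = (-0.037850, 0.015079)  (running Σ = (-0.018066, 0.021196))
  m=-4: (-0.287529, -0.092745) × (0.122048, -0.359656) = (-0.068449, 0.092092)  (running Σ = (-0.086515, 0.113288))
  m=-3: (0.073835, 0.120055) × (-0.384817, -0.285356) = (0.005846, -0.067269)  (running Σ = (-0.080669, 0.046020))
  m=-2: (-0.047127, 0.299617) × (-0.175295, 0.125627) = (-0.029379, -0.058442)  (running Σ = (-0.110048, -0.012422))
  m=-1: (0.082212, -0.070292) × (-0.090499, -0.281638) = (-0.027237, -0.016793)  (running Σ = (-0.137285, -0.029215))
  m=0: (0.302643, -0.000000) × (-0.323015, 0.000000) = (-0.097758, 0.000000)  (running Σ = (-0.235043, -0.029215))
  m=1: (-0.082212, -0.070292) × (0.090499, -0.281638) = (-0.027237, 0.016793)  (running Σ = (-0.262280, -0.012422))
  m=2: (-0.047127, -0.299617) × (-0.175295, -0.125627) = (-0.029379, 0.058442)  (running Σ = (-0.291659, 0.046020))
  m=3: (-0.073835, 0.120055) × (0.384817, -0.285356) = (0.005846, 0.067269)  (running Σ = (-0.285814, 0.113288))
  m=4: (-0.287529, 0.092745) × (0.122048, 0.359656) = (-0.068449, -0.092092)  (running Σ = (-0.354262, 0.021196))
  m=5: (0.205623, 0.085816) × (-0.182834, 0.002970) = (-0.037850, -0.015079)  (running Σ = (-0.392112, 0.006116))
  m=6: (0.127592, 0.252410) × (0.016743, -0.055167) = (0.016061, -0.002813)  (running Σ = (-0.376051, 0.003304))
  m=7: (0.107753, -0.441540) × (0.009004, 0.006234) = (0.003723, -0.003304)  (running Σ = (-0.372328, 0.000000))
Total Σ_m = (-0.372328, 0.000000). Multiply by 0.837758: (-0.311921, 0.000000). P_7(cos γ) = -0.311921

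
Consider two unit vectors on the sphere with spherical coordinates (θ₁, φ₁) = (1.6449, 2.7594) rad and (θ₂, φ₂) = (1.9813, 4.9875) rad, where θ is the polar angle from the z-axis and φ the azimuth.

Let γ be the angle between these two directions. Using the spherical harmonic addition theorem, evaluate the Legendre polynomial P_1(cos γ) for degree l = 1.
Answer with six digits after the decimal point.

-0.529141

Summing Y*_{l m}(θ₁,φ₁)·Y_{l m}(θ₂,φ₂) over m ∈ [−1, 1]; prefactor 4π/(2·1+1) = 4.188790:
  term(m=-1) = (-0.066688, -0.086407)   from Y*(Ω₁)=(-0.319687, 0.128500), Y(Ω₂)=(0.086057, 0.304878)
  term(m=+0) = (0.007053, 0.000000)   from Y*(Ω₁)=(-0.036174, -0.000000), Y(Ω₂)=(-0.194987, 0.000000)
  term(m=+1) = (-0.066688, 0.086407)   from Y*(Ω₁)=(0.319687, 0.128500), Y(Ω₂)=(-0.086057, 0.304878)
Total Σ_m = (-0.126323, 0.000000). Multiply by 4.188790: (-0.529141, 0.000000). P_1(cos γ) = -0.529141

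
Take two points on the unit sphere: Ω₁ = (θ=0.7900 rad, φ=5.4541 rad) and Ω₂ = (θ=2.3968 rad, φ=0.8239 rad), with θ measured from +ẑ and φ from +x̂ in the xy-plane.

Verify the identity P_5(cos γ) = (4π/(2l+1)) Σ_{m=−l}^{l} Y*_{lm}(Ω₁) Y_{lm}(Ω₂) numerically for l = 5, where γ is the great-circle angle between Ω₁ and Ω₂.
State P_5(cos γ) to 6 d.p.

0.045532

Summing Y*_{l m}(θ₁,φ₁)·Y_{l m}(θ₂,φ₂) over m ∈ [−5, 5]; prefactor 4π/(2·5+1) = 1.142397:
  m=-5: -0.04509 + 0.07081j × -0.03711 + 0.05507j = -0.00223 - 0.00511j  (running Σ = -0.00223 - 0.00511j)
  m=-4: -0.25903 + 0.04573j × 0.22509 - 0.03494j = -0.05671 + 0.01934j  (running Σ = -0.05893 + 0.01423j)
  m=-3: -0.34029 - 0.26103j × -0.32640 - 0.25854j = 0.04359 + 0.17318j  (running Σ = -0.01535 + 0.18741j)
  m=-2: -0.02554 - 0.29153j × 0.02738 + 0.35485j = 0.10275 - 0.01704j  (running Σ = 0.08740 + 0.17037j)
  m=-1: -0.12016 + 0.13114j × -0.06364 + 0.06874j = -0.00137 - 0.01661j  (running Σ = 0.08604 + 0.15376j)
  m=0: -0.34708 + 0.00000j × 0.38094 + 0.00000j = -0.13222 + 0.00000j  (running Σ = -0.04618 + 0.15376j)
  m=1: 0.12016 + 0.13114j × 0.06364 + 0.06874j = -0.00137 + 0.01661j  (running Σ = -0.04755 + 0.17037j)
  m=2: -0.02554 + 0.29153j × 0.02738 - 0.35485j = 0.10275 + 0.01704j  (running Σ = 0.05520 + 0.18741j)
  m=3: 0.34029 - 0.26103j × 0.32640 - 0.25854j = 0.04359 - 0.17318j  (running Σ = 0.09879 + 0.01423j)
  m=4: -0.25903 - 0.04573j × 0.22509 + 0.03494j = -0.05671 - 0.01934j  (running Σ = 0.04208 - 0.00511j)
  m=5: 0.04509 + 0.07081j × 0.03711 + 0.05507j = -0.00223 + 0.00511j  (running Σ = 0.03986 - 0.00000j)
Accumulated sum 0.03986 - 0.00000j; after 4π/(2l+1) scaling, 0.04553 - 0.00000j ⇒ P_5 = 0.045532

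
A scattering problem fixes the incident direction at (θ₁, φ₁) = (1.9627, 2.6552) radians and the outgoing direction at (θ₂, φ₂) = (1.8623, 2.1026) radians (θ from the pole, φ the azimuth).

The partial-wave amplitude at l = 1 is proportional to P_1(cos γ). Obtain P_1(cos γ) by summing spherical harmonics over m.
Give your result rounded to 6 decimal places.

0.863214

Expand P_1 via completeness: Σ_{m} conj(Y_{1,m}) at Ω₁ times Y_{1,m} at Ω₂ —
  [-1]  conj(Y_{1,-1})(Ω₁) = (-0.282269, 0.149254) ; Y_{1,-1}(Ω₂) = (-0.167805, -0.285217) ; Δ = (0.089936, 0.055462)
  [+0]  conj(Y_{1,0})(Ω₁) = (-0.186621, -0.000000) ; Y_{1,0}(Ω₂) = (-0.140421, 0.000000) ; Δ = (0.026205, 0.000000)
  [+1]  conj(Y_{1,1})(Ω₁) = (0.282269, 0.149254) ; Y_{1,1}(Ω₂) = (0.167805, -0.285217) ; Δ = (0.089936, -0.055462)
Σ over m = (0.206077, 0.000000); ×(4π/3) → (0.863214, 0.000000). Real part: 0.863214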